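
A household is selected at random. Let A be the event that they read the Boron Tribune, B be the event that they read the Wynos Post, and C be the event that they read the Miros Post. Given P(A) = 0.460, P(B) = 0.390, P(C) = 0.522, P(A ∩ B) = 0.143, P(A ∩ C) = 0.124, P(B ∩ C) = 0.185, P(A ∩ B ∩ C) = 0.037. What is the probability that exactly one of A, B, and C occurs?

P(exactly one) = 0.460 + 0.390 + 0.522 − 2·0.143 − 2·0.124 − 2·0.185 + 3·0.037 = 0.579

0.579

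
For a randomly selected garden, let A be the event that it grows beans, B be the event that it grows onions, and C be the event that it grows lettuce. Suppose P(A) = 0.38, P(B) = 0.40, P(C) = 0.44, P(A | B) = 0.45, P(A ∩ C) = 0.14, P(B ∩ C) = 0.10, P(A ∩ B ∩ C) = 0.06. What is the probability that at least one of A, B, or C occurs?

0.86

P(A ∩ B) = P(B)·P(A|B) = 0.40 × 0.45 = 0.18
P(A ∪ B ∪ C) = 0.38 + 0.40 + 0.44 − 0.18 − 0.14 − 0.10 + 0.06 = 0.86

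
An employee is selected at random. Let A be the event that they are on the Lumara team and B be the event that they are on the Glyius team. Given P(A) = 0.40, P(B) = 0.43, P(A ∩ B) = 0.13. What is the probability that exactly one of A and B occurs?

Using the inclusion–exclusion count for exactly one event:
P(exactly one) = 0.40 + 0.43 − 2·0.13 = 0.57

0.57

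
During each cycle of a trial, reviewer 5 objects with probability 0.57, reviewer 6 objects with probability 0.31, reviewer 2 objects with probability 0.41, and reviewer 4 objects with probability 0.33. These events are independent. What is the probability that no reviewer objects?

P(none) = (1 − 0.57) × (1 − 0.31) × (1 − 0.41) × (1 − 0.33) = 0.43 × 0.69 × 0.59 × 0.67 = 0.11728551

0.11728551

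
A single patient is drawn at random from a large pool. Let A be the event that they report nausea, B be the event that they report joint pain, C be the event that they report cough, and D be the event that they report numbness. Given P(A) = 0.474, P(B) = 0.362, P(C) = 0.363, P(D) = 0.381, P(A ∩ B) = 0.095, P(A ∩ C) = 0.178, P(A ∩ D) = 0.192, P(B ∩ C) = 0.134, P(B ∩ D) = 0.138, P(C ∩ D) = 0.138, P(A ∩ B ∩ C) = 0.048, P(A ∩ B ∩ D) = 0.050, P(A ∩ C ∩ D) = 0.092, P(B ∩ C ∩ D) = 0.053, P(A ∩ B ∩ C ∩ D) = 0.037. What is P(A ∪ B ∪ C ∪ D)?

0.911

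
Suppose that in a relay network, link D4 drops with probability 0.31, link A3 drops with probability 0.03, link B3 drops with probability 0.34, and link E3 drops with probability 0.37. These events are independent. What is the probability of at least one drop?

0.72170506

P(none) = (1 − 0.31) × (1 − 0.03) × (1 − 0.34) × (1 − 0.37) = 0.69 × 0.97 × 0.66 × 0.63 = 0.27829494
P(at least one) = 1 − 0.27829494 = 0.72170506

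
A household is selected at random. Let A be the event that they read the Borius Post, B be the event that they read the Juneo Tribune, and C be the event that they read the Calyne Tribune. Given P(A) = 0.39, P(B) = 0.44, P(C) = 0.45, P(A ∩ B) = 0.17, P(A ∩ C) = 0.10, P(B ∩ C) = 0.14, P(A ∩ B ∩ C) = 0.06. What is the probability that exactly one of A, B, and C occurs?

0.64

By inclusion–exclusion (exactly-one form):
P(exactly one) = 0.39 + 0.44 + 0.45 − 2·0.17 − 2·0.10 − 2·0.14 + 3·0.06 = 0.64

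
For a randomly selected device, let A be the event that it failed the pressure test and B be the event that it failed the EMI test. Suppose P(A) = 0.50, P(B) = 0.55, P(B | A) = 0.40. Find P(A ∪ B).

P(A ∩ B) = P(A)·P(B|A) = 0.50 × 0.40 = 0.20
Inclusion–exclusion gives
P(A ∪ B) = 0.50 + 0.55 − 0.20 = 0.85

0.85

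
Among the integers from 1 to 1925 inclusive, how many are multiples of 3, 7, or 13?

⌊1925/3⌋ + ⌊1925/7⌋ + ⌊1925/13⌋ − ⌊1925/21⌋ − ⌊1925/39⌋ − ⌊1925/91⌋ + ⌊1925/273⌋ = 641 + 275 + 148 − 91 − 49 − 21 + 7 = 910

910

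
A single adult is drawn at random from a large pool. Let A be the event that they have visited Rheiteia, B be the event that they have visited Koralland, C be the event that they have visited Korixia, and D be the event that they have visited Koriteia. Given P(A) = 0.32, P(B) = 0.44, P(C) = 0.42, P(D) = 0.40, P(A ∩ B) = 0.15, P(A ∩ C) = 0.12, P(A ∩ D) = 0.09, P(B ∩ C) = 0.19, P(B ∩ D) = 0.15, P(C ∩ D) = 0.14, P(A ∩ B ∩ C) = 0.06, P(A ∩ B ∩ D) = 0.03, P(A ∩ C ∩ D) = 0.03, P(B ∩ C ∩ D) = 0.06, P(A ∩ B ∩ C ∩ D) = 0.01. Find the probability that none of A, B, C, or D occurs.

0.09

P(A ∪ B ∪ C ∪ D) = 0.32 + 0.44 + 0.42 + 0.40 − 0.15 − 0.12 − 0.09 − 0.19 − 0.15 − 0.14 + 0.06 + 0.03 + 0.03 + 0.06 − 0.01 = 0.91
P(none) = 1 − 0.91 = 0.09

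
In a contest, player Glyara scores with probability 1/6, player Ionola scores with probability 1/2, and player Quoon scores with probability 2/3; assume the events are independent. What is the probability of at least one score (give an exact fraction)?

31/36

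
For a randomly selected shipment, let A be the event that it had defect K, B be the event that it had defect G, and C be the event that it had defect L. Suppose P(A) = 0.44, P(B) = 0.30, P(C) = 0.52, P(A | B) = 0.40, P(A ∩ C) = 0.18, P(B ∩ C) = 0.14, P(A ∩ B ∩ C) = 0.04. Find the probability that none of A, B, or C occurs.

0.14

P(A ∩ B) = P(B)·P(A|B) = 0.30 × 0.40 = 0.12
P(A ∪ B ∪ C) = 0.44 + 0.30 + 0.52 − 0.12 − 0.18 − 0.14 + 0.04 = 0.86
P(none) = 1 − 0.86 = 0.14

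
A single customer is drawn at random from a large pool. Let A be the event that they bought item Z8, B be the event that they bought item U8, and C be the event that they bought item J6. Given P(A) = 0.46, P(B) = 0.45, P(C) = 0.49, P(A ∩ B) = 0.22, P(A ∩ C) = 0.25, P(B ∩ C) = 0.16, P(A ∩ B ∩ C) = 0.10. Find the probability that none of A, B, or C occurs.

0.13

Using inclusion–exclusion:
P(A ∪ B ∪ C) = 0.46 + 0.45 + 0.49 − 0.22 − 0.25 − 0.16 + 0.10 = 0.87
P(none) = 1 − 0.87 = 0.13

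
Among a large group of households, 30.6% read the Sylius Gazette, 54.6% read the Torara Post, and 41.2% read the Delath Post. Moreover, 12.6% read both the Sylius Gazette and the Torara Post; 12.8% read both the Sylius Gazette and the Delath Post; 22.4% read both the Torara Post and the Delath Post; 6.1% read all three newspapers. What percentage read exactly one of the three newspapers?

49.1%

P(exactly one) = 30.6 + 54.6 + 41.2 − 2·12.6 − 2·12.8 − 2·22.4 + 3·6.1 = 49.1%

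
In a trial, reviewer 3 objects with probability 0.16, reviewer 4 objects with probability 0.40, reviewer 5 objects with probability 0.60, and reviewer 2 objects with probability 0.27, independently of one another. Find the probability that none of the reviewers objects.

0.147168

P(none) = (1 − 0.16) × (1 − 0.40) × (1 − 0.60) × (1 − 0.27) = 0.84 × 0.60 × 0.40 × 0.73 = 0.147168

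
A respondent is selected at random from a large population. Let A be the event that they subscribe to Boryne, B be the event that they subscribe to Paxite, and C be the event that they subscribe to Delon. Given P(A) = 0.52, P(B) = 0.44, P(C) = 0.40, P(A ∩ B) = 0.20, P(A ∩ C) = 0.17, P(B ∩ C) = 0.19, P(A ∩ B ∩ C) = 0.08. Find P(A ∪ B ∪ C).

P(A ∪ B ∪ C) = 0.52 + 0.44 + 0.40 − 0.20 − 0.17 − 0.19 + 0.08 = 0.88

0.88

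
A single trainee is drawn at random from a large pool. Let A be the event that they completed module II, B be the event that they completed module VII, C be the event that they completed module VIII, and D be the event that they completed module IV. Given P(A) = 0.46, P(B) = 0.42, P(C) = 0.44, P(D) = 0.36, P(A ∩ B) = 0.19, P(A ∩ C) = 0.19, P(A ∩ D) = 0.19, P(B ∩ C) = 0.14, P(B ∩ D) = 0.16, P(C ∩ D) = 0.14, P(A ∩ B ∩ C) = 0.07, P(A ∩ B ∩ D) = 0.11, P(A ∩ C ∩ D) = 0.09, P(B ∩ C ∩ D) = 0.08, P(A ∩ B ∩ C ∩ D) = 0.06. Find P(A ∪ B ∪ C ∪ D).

Using inclusion–exclusion:
P(A ∪ B ∪ C ∪ D) = 0.46 + 0.42 + 0.44 + 0.36 − 0.19 − 0.19 − 0.19 − 0.14 − 0.16 − 0.14 + 0.07 + 0.11 + 0.09 + 0.08 − 0.06 = 0.96

0.96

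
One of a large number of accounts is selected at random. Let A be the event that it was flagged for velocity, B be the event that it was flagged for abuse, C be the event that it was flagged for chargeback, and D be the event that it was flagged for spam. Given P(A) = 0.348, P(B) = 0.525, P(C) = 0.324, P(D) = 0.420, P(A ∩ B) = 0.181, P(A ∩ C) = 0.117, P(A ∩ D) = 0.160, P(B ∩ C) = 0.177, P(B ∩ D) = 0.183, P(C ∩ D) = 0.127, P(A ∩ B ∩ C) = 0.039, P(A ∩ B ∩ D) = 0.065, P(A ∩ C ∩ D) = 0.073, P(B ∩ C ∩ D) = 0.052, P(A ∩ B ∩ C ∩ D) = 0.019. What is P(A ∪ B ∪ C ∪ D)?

0.882

By inclusion-exclusion,
P(A ∪ B ∪ C ∪ D) = 0.348 + 0.525 + 0.324 + 0.420 − 0.181 − 0.117 − 0.160 − 0.177 − 0.183 − 0.127 + 0.039 + 0.065 + 0.073 + 0.052 − 0.019 = 0.882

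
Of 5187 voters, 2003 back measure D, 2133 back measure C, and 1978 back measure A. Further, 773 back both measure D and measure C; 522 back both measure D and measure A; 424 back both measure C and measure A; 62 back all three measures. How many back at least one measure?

|at least one| = 2003 + 2133 + 1978 − 773 − 522 − 424 + 62 = 4457

4457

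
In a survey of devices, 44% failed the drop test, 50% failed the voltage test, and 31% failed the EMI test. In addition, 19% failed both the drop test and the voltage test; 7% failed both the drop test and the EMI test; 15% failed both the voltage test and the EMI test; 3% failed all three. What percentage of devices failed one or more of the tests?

87%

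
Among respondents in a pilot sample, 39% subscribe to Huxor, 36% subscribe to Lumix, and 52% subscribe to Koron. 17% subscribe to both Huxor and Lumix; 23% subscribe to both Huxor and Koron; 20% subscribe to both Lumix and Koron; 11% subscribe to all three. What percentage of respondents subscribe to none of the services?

By inclusion-exclusion,
P(≥1) = 39 + 36 + 52 − 17 − 23 − 20 + 11 = 78%
P(none) = 100% − 78% = 22%

22%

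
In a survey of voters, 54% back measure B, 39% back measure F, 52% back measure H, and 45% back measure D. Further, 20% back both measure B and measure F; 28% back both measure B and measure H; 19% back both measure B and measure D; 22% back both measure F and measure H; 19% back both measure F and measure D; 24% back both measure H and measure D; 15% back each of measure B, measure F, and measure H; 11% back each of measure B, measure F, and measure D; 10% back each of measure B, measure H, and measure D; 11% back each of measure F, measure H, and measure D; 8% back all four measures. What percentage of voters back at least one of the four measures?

P(at least one) = 54 + 39 + 52 + 45 − 20 − 28 − 19 − 22 − 19 − 24 + 15 + 11 + 10 + 11 − 8 = 97%

97%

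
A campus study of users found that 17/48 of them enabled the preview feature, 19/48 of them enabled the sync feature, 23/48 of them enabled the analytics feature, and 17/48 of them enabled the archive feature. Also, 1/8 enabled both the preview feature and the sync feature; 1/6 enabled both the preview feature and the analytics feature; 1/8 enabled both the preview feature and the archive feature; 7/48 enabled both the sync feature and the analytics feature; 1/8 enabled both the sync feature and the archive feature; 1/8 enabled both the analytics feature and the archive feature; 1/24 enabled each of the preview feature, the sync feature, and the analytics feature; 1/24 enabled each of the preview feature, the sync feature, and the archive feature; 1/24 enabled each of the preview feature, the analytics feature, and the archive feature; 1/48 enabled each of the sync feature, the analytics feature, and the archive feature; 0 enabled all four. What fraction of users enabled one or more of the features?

P(≥1) = 17/48 + 19/48 + 23/48 + 17/48 − 1/8 − 1/6 − 1/8 − 7/48 − 1/8 − 1/8 + 1/24 + 1/24 + 1/24 + 1/48 − 0 = 11/12

11/12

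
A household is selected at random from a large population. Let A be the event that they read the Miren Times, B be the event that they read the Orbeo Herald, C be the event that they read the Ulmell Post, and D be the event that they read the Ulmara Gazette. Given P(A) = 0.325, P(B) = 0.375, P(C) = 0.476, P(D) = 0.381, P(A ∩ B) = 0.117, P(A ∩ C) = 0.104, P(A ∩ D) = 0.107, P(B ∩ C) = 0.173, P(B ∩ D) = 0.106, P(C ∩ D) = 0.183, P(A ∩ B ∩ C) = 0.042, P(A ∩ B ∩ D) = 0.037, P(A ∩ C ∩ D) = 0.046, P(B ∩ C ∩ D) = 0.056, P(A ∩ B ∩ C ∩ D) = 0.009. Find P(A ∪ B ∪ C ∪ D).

0.939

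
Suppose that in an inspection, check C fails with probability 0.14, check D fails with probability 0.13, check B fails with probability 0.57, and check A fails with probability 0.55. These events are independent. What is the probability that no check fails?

0.1447767

P(none) = (1 − 0.14) × (1 − 0.13) × (1 − 0.57) × (1 − 0.55) = 0.86 × 0.87 × 0.43 × 0.45 = 0.1447767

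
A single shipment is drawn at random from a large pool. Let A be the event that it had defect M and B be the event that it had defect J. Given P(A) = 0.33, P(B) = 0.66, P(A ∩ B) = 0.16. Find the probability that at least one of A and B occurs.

0.83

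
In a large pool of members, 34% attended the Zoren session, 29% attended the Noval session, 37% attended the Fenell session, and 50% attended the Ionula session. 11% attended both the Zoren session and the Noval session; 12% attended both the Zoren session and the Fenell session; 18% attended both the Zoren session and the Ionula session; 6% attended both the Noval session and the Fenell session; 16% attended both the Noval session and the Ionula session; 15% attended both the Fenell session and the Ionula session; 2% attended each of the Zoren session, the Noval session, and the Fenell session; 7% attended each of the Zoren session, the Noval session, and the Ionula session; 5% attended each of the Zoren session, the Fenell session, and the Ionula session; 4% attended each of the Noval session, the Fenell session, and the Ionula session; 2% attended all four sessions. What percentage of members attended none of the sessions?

P(≥1) = 34 + 29 + 37 + 50 − 11 − 12 − 18 − 6 − 16 − 15 + 2 + 7 + 5 + 4 − 2 = 88%
P(none) = 100% − 88% = 12%

12%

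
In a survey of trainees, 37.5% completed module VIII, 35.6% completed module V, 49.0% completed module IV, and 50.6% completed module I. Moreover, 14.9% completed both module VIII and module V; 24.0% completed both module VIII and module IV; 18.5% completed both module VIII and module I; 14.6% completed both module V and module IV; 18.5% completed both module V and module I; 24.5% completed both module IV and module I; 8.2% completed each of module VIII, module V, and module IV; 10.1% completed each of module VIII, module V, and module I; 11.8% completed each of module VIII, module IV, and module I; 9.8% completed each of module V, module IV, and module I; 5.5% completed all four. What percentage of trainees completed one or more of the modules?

Apply inclusion-exclusion:
P(≥1) = 37.5 + 35.6 + 49.0 + 50.6 − 14.9 − 24.0 − 18.5 − 14.6 − 18.5 − 24.5 + 8.2 + 10.1 + 11.8 + 9.8 − 5.5 = 92.1%

92.1%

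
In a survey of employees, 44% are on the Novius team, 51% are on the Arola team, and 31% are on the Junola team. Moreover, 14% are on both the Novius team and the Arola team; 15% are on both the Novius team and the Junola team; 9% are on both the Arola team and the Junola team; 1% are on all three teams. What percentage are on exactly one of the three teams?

53%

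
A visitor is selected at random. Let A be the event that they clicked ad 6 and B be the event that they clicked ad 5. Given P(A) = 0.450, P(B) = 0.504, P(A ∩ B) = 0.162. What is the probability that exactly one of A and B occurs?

0.630

By inclusion–exclusion (exactly-one form):
P(exactly one) = 0.450 + 0.504 − 2·0.162 = 0.630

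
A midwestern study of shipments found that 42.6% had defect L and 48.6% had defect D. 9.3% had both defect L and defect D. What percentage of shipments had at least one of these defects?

81.9%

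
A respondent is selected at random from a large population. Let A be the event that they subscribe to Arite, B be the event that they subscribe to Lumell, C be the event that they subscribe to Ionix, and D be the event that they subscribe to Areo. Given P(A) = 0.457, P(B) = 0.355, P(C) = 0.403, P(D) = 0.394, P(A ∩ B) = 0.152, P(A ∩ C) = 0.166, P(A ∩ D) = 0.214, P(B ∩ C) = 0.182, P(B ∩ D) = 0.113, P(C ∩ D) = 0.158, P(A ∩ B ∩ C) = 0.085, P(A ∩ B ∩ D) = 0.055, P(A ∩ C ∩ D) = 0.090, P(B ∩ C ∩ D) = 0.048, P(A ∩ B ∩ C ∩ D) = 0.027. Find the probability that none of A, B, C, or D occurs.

By inclusion–exclusion:
P(A ∪ B ∪ C ∪ D) = 0.457 + 0.355 + 0.403 + 0.394 − 0.152 − 0.166 − 0.214 − 0.182 − 0.113 − 0.158 + 0.085 + 0.055 + 0.090 + 0.048 − 0.027 = 0.875
P(none) = 1 − 0.875 = 0.125

0.125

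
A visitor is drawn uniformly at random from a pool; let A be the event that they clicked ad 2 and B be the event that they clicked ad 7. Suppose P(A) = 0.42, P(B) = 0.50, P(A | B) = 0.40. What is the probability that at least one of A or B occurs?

P(A ∩ B) = P(B)·P(A|B) = 0.50 × 0.40 = 0.20
P(A ∪ B) = 0.42 + 0.50 − 0.20 = 0.72

0.72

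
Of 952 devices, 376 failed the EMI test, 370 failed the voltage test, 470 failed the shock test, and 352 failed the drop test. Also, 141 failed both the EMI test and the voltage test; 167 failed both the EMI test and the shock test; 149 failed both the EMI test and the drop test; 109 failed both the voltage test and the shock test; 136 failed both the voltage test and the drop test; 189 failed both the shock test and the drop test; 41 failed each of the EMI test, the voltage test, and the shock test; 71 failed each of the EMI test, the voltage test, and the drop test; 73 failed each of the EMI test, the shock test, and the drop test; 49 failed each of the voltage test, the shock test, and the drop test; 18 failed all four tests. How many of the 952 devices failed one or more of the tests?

By inclusion-exclusion,
|union| = 376 + 370 + 470 + 352 − 141 − 167 − 149 − 109 − 136 − 189 + 41 + 71 + 73 + 49 − 18 = 893

893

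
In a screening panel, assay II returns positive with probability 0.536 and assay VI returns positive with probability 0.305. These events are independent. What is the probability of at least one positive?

Since the events are independent, P(none) is the product of the individual non-occurrence probabilities.
P(none) = (1 − 0.536) × (1 − 0.305) = 0.464 × 0.695 = 0.32248
P(at least one) = 1 − 0.32248 = 0.67752

0.67752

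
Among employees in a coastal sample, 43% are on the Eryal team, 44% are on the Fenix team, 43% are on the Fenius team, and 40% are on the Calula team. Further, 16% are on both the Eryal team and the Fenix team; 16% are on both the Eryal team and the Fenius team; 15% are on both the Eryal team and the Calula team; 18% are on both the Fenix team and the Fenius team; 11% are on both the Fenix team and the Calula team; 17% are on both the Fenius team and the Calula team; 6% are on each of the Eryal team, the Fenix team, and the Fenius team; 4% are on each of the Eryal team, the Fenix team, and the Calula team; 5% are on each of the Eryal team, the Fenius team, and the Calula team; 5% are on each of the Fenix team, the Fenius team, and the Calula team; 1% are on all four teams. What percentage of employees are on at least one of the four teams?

By inclusion–exclusion:
P(union) = 43 + 44 + 43 + 40 − 16 − 16 − 15 − 18 − 11 − 17 + 6 + 4 + 5 + 5 − 1 = 96%

96%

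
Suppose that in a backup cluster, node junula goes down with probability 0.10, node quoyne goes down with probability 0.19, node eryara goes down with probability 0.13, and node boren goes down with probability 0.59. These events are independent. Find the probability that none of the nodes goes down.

0.2600343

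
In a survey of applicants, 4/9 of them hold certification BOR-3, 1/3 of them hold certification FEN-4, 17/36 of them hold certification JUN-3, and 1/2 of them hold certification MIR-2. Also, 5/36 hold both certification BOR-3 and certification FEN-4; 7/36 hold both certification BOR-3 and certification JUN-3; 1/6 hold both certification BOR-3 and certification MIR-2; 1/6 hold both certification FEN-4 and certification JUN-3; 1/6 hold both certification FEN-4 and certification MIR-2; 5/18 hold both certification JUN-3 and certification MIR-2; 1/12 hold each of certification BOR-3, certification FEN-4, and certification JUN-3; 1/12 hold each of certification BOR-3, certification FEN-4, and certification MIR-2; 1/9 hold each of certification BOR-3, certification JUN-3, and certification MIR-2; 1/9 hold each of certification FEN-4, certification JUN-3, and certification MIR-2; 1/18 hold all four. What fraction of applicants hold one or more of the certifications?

Apply inclusion-exclusion:
P(union) = 4/9 + 1/3 + 17/36 + 1/2 − 5/36 − 7/36 − 1/6 − 1/6 − 1/6 − 5/18 + 1/12 + 1/12 + 1/9 + 1/9 − 1/18 = 35/36

35/36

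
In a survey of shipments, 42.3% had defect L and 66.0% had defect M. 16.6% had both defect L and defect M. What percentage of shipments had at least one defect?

91.7%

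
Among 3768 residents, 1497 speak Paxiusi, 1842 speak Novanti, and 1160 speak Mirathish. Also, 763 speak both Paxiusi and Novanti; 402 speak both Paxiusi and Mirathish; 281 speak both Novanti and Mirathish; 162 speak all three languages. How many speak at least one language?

Inclusion–exclusion gives
|at least one| = 1497 + 1842 + 1160 − 763 − 402 − 281 + 162 = 3215

3215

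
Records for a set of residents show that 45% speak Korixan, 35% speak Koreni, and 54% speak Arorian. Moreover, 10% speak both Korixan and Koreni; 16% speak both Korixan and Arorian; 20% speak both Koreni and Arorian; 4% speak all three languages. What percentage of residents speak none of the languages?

8%

P(union) = 45 + 35 + 54 − 10 − 16 − 20 + 4 = 92%
P(none) = 100% − 92% = 8%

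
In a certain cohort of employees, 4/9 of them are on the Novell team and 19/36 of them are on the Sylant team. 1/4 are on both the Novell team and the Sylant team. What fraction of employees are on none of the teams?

By inclusion–exclusion:
P(≥1) = 4/9 + 19/36 − 1/4 = 13/18
P(none) = 1 − 13/18 = 5/18

5/18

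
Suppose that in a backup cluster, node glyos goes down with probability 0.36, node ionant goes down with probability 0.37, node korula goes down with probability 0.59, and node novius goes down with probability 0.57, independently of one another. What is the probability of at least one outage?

0.92891584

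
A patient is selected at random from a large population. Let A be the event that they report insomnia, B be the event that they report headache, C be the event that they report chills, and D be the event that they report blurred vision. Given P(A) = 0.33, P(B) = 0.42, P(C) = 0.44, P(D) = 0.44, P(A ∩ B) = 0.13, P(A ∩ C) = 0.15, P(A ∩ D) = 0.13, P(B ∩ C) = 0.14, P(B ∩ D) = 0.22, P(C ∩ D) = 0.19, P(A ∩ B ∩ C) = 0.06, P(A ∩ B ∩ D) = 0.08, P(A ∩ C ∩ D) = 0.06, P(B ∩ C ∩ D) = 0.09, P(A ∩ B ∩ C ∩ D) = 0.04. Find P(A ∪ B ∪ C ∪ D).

0.92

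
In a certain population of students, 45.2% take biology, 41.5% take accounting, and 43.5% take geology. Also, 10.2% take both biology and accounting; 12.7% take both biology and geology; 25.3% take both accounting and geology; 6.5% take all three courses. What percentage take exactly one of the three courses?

53.3%

Using the inclusion–exclusion count for exactly one event:
P(exactly one) = 45.2 + 41.5 + 43.5 − 2·10.2 − 2·12.7 − 2·25.3 + 3·6.5 = 53.3%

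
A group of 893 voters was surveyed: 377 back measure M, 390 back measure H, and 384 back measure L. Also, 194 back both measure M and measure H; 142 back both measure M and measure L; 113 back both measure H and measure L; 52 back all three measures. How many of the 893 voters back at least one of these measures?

754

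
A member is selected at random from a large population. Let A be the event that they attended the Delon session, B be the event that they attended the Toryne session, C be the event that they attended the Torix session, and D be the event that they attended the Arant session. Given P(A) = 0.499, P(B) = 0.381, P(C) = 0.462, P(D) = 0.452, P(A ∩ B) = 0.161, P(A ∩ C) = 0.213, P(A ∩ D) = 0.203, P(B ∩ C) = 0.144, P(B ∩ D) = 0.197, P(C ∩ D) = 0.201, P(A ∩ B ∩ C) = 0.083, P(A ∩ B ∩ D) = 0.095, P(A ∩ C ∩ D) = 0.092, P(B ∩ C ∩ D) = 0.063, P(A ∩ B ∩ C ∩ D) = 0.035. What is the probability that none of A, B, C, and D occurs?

By inclusion-exclusion,
P(A ∪ B ∪ C ∪ D) = 0.499 + 0.381 + 0.462 + 0.452 − 0.161 − 0.213 − 0.203 − 0.144 − 0.197 − 0.201 + 0.083 + 0.095 + 0.092 + 0.063 − 0.035 = 0.973
P(none) = 1 − 0.973 = 0.027

0.027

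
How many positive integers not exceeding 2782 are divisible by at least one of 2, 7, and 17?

Inclusion–exclusion gives
1391 + 397 + 163 − 198 − 81 − 23 + 11 = 1660

1660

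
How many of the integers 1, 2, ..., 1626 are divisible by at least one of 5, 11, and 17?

325 + 147 + 95 − 29 − 19 − 8 + 1 = 512

512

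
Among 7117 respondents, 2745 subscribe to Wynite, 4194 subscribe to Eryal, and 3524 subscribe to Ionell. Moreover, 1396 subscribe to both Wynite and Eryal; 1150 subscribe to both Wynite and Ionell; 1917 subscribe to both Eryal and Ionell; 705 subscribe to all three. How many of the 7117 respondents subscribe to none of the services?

412

Inclusion–exclusion gives
|union| = 2745 + 4194 + 3524 − 1396 − 1150 − 1917 + 705 = 6705
None: 7117 − 6705 = 412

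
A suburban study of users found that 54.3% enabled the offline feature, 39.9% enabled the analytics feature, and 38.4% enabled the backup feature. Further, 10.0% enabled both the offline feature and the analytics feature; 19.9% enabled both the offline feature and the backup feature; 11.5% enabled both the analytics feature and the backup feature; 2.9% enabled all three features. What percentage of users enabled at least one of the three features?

94.1%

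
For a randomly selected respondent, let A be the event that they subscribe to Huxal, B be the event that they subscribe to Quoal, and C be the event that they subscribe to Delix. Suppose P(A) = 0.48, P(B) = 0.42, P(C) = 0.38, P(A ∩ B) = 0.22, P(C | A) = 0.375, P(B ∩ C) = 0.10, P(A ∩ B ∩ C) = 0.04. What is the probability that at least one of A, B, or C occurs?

0.82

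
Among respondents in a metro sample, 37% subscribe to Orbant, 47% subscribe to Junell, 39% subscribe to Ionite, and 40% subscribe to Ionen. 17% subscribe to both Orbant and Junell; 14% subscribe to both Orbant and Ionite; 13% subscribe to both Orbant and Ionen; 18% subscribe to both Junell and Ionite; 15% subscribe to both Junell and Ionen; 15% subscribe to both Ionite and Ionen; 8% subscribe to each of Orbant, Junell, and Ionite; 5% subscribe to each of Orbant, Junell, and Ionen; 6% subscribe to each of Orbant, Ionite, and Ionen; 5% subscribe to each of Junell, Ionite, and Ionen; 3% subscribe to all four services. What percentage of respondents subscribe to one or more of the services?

92%

P(≥1) = 37 + 47 + 39 + 40 − 17 − 14 − 13 − 18 − 15 − 15 + 8 + 5 + 6 + 5 − 3 = 92%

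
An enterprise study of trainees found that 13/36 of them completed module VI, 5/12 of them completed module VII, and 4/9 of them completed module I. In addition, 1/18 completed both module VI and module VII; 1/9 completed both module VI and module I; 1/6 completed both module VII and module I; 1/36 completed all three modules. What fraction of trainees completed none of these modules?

Inclusion–exclusion gives
P(≥1) = 13/36 + 5/12 + 4/9 − 1/18 − 1/9 − 1/6 + 1/36 = 11/12
P(none) = 1 − 11/12 = 1/12

1/12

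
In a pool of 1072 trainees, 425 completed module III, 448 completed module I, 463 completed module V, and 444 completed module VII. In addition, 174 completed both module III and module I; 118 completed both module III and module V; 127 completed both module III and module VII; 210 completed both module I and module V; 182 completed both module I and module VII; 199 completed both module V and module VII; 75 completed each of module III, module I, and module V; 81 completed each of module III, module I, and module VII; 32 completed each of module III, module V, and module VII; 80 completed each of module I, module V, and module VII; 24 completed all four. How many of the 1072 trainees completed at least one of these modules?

1014

Inclusion–exclusion gives
|union| = 425 + 448 + 463 + 444 − 174 − 118 − 127 − 210 − 182 − 199 + 75 + 81 + 32 + 80 − 24 = 1014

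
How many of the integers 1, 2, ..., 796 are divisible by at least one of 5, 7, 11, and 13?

338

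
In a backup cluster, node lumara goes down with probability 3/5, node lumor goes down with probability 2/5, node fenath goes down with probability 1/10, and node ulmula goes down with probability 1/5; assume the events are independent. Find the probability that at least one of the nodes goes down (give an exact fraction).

517/625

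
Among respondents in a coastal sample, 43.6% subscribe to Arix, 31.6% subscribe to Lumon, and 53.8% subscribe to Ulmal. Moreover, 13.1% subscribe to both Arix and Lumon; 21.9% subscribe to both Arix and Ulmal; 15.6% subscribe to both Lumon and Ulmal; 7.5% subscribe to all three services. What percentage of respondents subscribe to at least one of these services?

85.9%

Inclusion–exclusion gives
P(union) = 43.6 + 31.6 + 53.8 − 13.1 − 21.9 − 15.6 + 7.5 = 85.9%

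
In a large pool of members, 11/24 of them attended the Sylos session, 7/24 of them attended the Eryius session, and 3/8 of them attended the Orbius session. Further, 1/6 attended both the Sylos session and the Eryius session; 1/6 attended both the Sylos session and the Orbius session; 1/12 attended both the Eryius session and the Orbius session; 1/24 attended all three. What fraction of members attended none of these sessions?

By inclusion-exclusion,
P(≥1) = 11/24 + 7/24 + 3/8 − 1/6 − 1/6 − 1/12 + 1/24 = 3/4
P(none) = 1 − 3/4 = 1/4

1/4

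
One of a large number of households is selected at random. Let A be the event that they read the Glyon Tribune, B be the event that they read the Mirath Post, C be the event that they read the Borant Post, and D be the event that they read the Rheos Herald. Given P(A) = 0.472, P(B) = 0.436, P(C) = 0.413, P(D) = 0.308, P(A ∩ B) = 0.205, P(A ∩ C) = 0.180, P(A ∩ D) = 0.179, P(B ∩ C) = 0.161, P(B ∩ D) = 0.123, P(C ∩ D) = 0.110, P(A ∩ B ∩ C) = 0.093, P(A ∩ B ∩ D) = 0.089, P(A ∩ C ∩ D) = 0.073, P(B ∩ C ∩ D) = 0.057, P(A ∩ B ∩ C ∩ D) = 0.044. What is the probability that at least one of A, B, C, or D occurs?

Apply inclusion-exclusion:
P(A ∪ B ∪ C ∪ D) = 0.472 + 0.436 + 0.413 + 0.308 − 0.205 − 0.180 − 0.179 − 0.161 − 0.123 − 0.110 + 0.093 + 0.089 + 0.073 + 0.057 − 0.044 = 0.939

0.939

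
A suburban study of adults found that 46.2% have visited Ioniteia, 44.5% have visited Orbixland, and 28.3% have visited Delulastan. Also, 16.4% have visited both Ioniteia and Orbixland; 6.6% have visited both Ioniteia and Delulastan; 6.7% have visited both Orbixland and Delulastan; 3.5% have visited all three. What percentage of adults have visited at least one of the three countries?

92.8%

P(at least one) = 46.2 + 44.5 + 28.3 − 16.4 − 6.6 − 6.7 + 3.5 = 92.8%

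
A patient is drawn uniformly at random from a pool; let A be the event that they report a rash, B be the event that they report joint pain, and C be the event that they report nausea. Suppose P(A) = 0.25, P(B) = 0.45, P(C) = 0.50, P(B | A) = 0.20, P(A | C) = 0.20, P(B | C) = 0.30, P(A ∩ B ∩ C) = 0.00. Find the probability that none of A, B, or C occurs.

0.10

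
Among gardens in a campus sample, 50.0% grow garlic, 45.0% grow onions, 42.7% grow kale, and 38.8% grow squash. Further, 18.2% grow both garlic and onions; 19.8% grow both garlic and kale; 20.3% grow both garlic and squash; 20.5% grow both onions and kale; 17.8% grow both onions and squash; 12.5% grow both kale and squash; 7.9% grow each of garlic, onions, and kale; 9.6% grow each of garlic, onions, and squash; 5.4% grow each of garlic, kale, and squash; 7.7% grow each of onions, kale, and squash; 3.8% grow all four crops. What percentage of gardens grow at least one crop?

94.2%

By inclusion-exclusion,
P(≥1) = 50.0 + 45.0 + 42.7 + 38.8 − 18.2 − 19.8 − 20.3 − 20.5 − 17.8 − 12.5 + 7.9 + 9.6 + 5.4 + 7.7 − 3.8 = 94.2%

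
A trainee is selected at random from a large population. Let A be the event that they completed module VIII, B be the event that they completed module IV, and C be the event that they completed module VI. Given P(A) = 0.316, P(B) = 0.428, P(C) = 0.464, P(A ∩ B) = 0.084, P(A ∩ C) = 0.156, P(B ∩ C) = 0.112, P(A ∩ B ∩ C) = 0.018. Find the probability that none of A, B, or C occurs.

P(A ∪ B ∪ C) = 0.316 + 0.428 + 0.464 − 0.084 − 0.156 − 0.112 + 0.018 = 0.874
P(none) = 1 − 0.874 = 0.126

0.126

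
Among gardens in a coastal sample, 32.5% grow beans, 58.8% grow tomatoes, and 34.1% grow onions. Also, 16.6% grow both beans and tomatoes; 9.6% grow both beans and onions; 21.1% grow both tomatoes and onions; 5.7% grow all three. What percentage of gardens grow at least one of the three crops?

83.8%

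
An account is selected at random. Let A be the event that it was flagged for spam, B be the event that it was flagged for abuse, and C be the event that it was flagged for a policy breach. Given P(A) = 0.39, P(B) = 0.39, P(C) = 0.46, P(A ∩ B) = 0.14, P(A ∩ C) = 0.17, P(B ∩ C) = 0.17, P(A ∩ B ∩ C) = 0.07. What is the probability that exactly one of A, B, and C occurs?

P(exactly one) = 0.39 + 0.39 + 0.46 − 2·0.14 − 2·0.17 − 2·0.17 + 3·0.07 = 0.49

0.49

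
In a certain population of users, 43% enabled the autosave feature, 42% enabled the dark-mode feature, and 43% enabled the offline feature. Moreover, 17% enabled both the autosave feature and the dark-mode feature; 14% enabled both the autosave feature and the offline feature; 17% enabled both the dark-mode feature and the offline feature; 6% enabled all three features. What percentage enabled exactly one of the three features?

50%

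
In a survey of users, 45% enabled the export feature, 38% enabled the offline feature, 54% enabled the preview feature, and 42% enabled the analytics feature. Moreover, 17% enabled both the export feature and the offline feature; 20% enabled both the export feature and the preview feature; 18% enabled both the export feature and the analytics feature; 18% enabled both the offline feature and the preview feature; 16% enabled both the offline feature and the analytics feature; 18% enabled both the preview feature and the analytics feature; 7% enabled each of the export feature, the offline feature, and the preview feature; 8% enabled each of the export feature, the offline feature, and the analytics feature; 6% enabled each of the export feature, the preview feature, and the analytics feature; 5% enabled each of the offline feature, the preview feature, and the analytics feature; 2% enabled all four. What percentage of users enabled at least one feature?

96%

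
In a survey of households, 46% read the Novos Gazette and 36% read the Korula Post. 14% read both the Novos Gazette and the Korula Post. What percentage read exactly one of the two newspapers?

54%

Using the inclusion–exclusion count for exactly one event:
P(exactly one) = 46 + 36 − 2·14 = 54%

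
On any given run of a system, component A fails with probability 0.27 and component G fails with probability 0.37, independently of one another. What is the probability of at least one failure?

0.5401

P(none) = (1 − 0.27) × (1 − 0.37) = 0.73 × 0.63 = 0.4599
P(at least one) = 1 − 0.4599 = 0.5401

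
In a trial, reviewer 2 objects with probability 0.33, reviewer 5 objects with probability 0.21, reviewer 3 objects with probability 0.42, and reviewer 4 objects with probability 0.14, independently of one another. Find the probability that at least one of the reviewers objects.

0.73598516

P(none) = (1 − 0.33) × (1 − 0.21) × (1 − 0.42) × (1 − 0.14) = 0.67 × 0.79 × 0.58 × 0.86 = 0.26401484
P(at least one) = 1 − 0.26401484 = 0.73598516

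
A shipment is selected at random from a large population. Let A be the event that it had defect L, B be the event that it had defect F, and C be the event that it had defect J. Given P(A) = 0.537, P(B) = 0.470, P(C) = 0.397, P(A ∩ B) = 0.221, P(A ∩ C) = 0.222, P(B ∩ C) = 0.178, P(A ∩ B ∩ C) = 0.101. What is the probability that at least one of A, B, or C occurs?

0.884

Using inclusion–exclusion:
P(A ∪ B ∪ C) = 0.537 + 0.470 + 0.397 − 0.221 − 0.222 − 0.178 + 0.101 = 0.884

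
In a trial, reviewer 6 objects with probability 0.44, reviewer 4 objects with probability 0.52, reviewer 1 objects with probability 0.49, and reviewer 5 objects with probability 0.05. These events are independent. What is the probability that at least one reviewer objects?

P(none) = (1 − 0.44) × (1 − 0.52) × (1 − 0.49) × (1 − 0.05) = 0.56 × 0.48 × 0.51 × 0.95 = 0.1302336
P(at least one) = 1 − 0.1302336 = 0.8697664

0.8697664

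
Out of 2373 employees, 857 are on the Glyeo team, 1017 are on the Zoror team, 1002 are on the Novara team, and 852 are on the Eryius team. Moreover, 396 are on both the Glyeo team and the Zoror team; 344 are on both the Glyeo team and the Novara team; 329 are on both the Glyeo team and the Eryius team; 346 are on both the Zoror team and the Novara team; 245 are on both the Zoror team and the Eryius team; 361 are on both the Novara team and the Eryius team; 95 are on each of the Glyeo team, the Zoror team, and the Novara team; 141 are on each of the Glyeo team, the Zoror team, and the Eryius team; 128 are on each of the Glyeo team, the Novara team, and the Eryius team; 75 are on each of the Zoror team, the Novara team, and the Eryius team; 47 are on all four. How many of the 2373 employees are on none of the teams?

|union| = 857 + 1017 + 1002 + 852 − 396 − 344 − 329 − 346 − 245 − 361 + 95 + 141 + 128 + 75 − 47 = 2099
None: 2373 − 2099 = 274

274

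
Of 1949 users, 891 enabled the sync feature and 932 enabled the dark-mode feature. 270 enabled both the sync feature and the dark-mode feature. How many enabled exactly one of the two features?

1283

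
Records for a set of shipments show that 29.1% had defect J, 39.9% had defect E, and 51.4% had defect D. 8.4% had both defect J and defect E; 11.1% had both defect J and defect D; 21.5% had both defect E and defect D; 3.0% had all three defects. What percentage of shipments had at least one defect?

P(at least one) = 29.1 + 39.9 + 51.4 − 8.4 − 11.1 − 21.5 + 3.0 = 82.4%

82.4%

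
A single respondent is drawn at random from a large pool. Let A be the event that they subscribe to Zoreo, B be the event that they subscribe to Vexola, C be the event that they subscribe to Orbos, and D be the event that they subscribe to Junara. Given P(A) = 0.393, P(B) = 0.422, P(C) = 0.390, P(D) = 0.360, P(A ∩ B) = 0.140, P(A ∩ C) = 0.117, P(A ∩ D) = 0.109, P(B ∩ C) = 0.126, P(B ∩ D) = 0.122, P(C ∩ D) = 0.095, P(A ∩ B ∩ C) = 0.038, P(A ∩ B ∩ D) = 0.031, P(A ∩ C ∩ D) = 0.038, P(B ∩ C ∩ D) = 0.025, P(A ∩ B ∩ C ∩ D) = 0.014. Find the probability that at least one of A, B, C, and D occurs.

0.974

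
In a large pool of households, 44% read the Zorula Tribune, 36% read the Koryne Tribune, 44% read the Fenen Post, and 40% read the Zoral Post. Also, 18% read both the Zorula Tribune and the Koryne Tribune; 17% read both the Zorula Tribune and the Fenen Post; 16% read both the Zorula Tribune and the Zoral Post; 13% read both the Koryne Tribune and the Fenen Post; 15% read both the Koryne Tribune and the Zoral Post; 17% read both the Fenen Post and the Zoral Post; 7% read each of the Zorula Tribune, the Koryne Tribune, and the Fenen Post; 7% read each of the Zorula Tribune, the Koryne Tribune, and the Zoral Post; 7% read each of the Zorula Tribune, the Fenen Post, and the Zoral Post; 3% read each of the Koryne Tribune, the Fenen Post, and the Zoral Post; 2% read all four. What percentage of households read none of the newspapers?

P(at least one) = 44 + 36 + 44 + 40 − 18 − 17 − 16 − 13 − 15 − 17 + 7 + 7 + 7 + 3 − 2 = 90%
P(none) = 100% − 90% = 10%

10%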